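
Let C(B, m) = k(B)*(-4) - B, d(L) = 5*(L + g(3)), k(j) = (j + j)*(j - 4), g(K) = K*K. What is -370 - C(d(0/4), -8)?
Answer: 14435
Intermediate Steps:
g(K) = K**2
k(j) = 2*j*(-4 + j) (k(j) = (2*j)*(-4 + j) = 2*j*(-4 + j))
d(L) = 45 + 5*L (d(L) = 5*(L + 3**2) = 5*(L + 9) = 5*(9 + L) = 45 + 5*L)
C(B, m) = -B - 8*B*(-4 + B) (C(B, m) = (2*B*(-4 + B))*(-4) - B = -8*B*(-4 + B) - B = -B - 8*B*(-4 + B))
-370 - C(d(0/4), -8) = -370 - (45 + 5*(0/4))*(31 - 8*(45 + 5*(0/4))) = -370 - (45 + 5*(0*(1/4)))*(31 - 8*(45 + 5*(0*(1/4)))) = -370 - (45 + 5*0)*(31 - 8*(45 + 5*0)) = -370 - (45 + 0)*(31 - 8*(45 + 0)) = -370 - 45*(31 - 8*45) = -370 - 45*(31 - 360) = -370 - 45*(-329) = -370 - 1*(-14805) = -370 + 14805 = 14435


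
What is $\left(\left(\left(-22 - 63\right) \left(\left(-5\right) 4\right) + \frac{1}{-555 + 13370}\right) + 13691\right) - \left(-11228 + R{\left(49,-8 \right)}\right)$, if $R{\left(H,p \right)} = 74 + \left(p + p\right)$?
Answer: $\frac{340379216}{12815} \approx 26561.0$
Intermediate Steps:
$R{\left(H,p \right)} = 74 + 2 p$
$\left(\left(\left(-22 - 63\right) \left(\left(-5\right) 4\right) + \frac{1}{-555 + 13370}\right) + 13691\right) - \left(-11228 + R{\left(49,-8 \right)}\right) = \left(\left(\left(-22 - 63\right) \left(\left(-5\right) 4\right) + \frac{1}{-555 + 13370}\right) + 13691\right) + \left(11228 - \left(74 + 2 \left(-8\right)\right)\right) = \left(\left(\left(-85\right) \left(-20\right) + \frac{1}{12815}\right) + 13691\right) + \left(11228 - \left(74 - 16\right)\right) = \left(\left(1700 + \frac{1}{12815}\right) + 13691\right) + \left(11228 - 58\right) = \left(\frac{21785501}{12815} + 13691\right) + \left(11228 - 58\right) = \frac{197235666}{12815} + 11170 = \frac{340379216}{12815}$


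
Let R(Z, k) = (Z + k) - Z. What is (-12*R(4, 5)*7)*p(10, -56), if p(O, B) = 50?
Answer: -21000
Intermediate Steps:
R(Z, k) = k
(-12*R(4, 5)*7)*p(10, -56) = (-12*5*7)*50 = -60*7*50 = -420*50 = -21000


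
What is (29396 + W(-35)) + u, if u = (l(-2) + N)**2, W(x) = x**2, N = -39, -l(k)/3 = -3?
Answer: 31521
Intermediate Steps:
l(k) = 9 (l(k) = -3*(-3) = 9)
u = 900 (u = (9 - 39)**2 = (-30)**2 = 900)
(29396 + W(-35)) + u = (29396 + (-35)**2) + 900 = (29396 + 1225) + 900 = 30621 + 900 = 31521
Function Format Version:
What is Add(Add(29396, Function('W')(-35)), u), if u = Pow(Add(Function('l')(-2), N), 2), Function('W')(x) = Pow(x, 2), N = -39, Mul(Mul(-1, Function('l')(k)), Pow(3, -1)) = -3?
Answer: 31521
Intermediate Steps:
Function('l')(k) = 9 (Function('l')(k) = Mul(-3, -3) = 9)
u = 900 (u = Pow(Add(9, -39), 2) = Pow(-30, 2) = 900)
Add(Add(29396, Function('W')(-35)), u) = Add(Add(29396, Pow(-35, 2)), 900) = Add(Add(29396, 1225), 900) = Add(30621, 900) = 31521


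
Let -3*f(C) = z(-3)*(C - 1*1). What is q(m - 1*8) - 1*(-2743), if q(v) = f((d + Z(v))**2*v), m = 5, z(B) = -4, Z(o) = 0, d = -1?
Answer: 8213/3 ≈ 2737.7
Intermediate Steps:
f(C) = -4/3 + 4*C/3 (f(C) = -(-4)*(C - 1*1)/3 = -(-4)*(C - 1)/3 = -(-4)*(-1 + C)/3 = -(4 - 4*C)/3 = -4/3 + 4*C/3)
q(v) = -4/3 + 4*v/3 (q(v) = -4/3 + 4*((-1 + 0)**2*v)/3 = -4/3 + 4*((-1)**2*v)/3 = -4/3 + 4*(1*v)/3 = -4/3 + 4*v/3)
q(m - 1*8) - 1*(-2743) = (-4/3 + 4*(5 - 1*8)/3) - 1*(-2743) = (-4/3 + 4*(5 - 8)/3) + 2743 = (-4/3 + (4/3)*(-3)) + 2743 = (-4/3 - 4) + 2743 = -16/3 + 2743 = 8213/3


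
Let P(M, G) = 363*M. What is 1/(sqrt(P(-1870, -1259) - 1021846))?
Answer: -I*sqrt(106291)/425164 ≈ -0.00076682*I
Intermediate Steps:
1/(sqrt(P(-1870, -1259) - 1021846)) = 1/(sqrt(363*(-1870) - 1021846)) = 1/(sqrt(-678810 - 1021846)) = 1/(sqrt(-1700656)) = 1/(4*I*sqrt(106291)) = -I*sqrt(106291)/425164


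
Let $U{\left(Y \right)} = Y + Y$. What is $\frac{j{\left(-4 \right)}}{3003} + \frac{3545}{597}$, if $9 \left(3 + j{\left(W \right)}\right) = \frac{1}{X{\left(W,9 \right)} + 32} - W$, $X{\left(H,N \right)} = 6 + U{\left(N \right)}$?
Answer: $\frac{463147}{78008} \approx 5.9372$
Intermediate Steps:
$U{\left(Y \right)} = 2 Y$
$X{\left(H,N \right)} = 6 + 2 N$
$j{\left(W \right)} = - \frac{1511}{504} - \frac{W}{9}$ ($j{\left(W \right)} = -3 + \frac{\frac{1}{\left(6 + 2 \cdot 9\right) + 32} - W}{9} = -3 + \frac{\frac{1}{\left(6 + 18\right) + 32} - W}{9} = -3 + \frac{\frac{1}{24 + 32} - W}{9} = -3 + \frac{\frac{1}{56} - W}{9} = -3 - \left(- \frac{1}{504} + \frac{W}{9}\right) = - \frac{1511}{504} - \frac{W}{9}$)
$\frac{j{\left(-4 \right)}}{3003} + \frac{3545}{597} = \frac{- \frac{1511}{504} - - \frac{4}{9}}{3003} + \frac{3545}{597} = \left(- \frac{1511}{504} + \frac{4}{9}\right) \frac{1}{3003} + 3545 \cdot \frac{1}{597} = \left(- \frac{143}{56}\right) \frac{1}{3003} + \frac{3545}{597} = - \frac{1}{1176} + \frac{3545}{597} = \frac{463147}{78008}$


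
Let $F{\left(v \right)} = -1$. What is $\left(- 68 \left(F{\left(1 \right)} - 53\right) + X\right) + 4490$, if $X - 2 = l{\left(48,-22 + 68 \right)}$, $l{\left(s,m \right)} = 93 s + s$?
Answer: $12676$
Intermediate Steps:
$l{\left(s,m \right)} = 94 s$
$X = 4514$ ($X = 2 + 94 \cdot 48 = 2 + 4512 = 4514$)
$\left(- 68 \left(F{\left(1 \right)} - 53\right) + X\right) + 4490 = \left(- 68 \left(-1 - 53\right) + 4514\right) + 4490 = \left(\left(-68\right) \left(-54\right) + 4514\right) + 4490 = \left(3672 + 4514\right) + 4490 = 8186 + 4490 = 12676$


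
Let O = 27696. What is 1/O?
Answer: 1/27696 ≈ 3.6106e-5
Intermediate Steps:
1/O = 1/27696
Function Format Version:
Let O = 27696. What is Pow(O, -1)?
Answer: Rational(1, 27696) ≈ 3.6106e-5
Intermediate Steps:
Pow(O, -1) = Pow(27696, -1) = Rational(1, 27696)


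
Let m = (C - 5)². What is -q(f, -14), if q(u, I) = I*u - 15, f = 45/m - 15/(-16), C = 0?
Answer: 2133/40 ≈ 53.325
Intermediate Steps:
m = 25 (m = (0 - 5)² = (-5)² = 25)
f = 219/80 (f = 45/25 - 15/(-16) = 45*(1/25) - 15*(-1/16) = 9/5 + 15/16 = 219/80 ≈ 2.7375)
q(u, I) = -15 + I*u
-q(f, -14) = -(-15 - 14*219/80) = -(-15 - 1533/40) = -1*(-2133/40) = 2133/40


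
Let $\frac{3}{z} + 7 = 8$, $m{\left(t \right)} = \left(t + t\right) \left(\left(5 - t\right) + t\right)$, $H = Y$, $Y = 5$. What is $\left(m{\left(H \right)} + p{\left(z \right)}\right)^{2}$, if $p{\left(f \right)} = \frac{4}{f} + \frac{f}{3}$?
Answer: $\frac{24649}{9} \approx 2738.8$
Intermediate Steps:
$H = 5$
$m{\left(t \right)} = 10 t$ ($m{\left(t \right)} = 2 t 5 = 10 t$)
$z = 3$ ($z = \frac{3}{-7 + 8} = \frac{3}{1} = 3 \cdot 1 = 3$)
$p{\left(f \right)} = \frac{4}{f} + \frac{f}{3}$ ($p{\left(f \right)} = \frac{4}{f} + f \frac{1}{3} = \frac{4}{f} + \frac{f}{3}$)
$\left(m{\left(H \right)} + p{\left(z \right)}\right)^{2} = \left(10 \cdot 5 + \left(\frac{4}{3} + \frac{1}{3} \cdot 3\right)\right)^{2} = \left(50 + \left(4 \cdot \frac{1}{3} + 1\right)\right)^{2} = \left(50 + \left(\frac{4}{3} + 1\right)\right)^{2} = \left(50 + \frac{7}{3}\right)^{2} = \left(\frac{157}{3}\right)^{2} = \frac{24649}{9}$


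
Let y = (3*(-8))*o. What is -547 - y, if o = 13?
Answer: -235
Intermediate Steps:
y = -312 (y = (3*(-8))*13 = -24*13 = -312)
-547 - y = -547 - 1*(-312) = -547 + 312 = -235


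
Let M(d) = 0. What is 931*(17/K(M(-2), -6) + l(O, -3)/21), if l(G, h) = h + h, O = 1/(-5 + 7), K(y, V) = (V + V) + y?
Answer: -19019/12 ≈ -1584.9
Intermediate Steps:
K(y, V) = y + 2*V (K(y, V) = 2*V + y = y + 2*V)
O = ½ (O = 1/2 = ½ ≈ 0.50000)
l(G, h) = 2*h
931*(17/K(M(-2), -6) + l(O, -3)/21) = 931*(17/(0 + 2*(-6)) + (2*(-3))/21) = 931*(17/(0 - 12) - 6*1/21) = 931*(17/(-12) - 2/7) = 931*(17*(-1/12) - 2/7) = 931*(-17/12 - 2/7) = 931*(-143/84) = -19019/12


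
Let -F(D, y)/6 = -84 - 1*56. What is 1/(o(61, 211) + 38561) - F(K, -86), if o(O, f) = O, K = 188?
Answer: -32442479/38622 ≈ -840.00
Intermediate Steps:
F(D, y) = 840 (F(D, y) = -6*(-84 - 1*56) = -6*(-84 - 56) = -6*(-140) = 840)
1/(o(61, 211) + 38561) - F(K, -86) = 1/(61 + 38561) - 1*840 = 1/38622 - 840 = -32442479/38622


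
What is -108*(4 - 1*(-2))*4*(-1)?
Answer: 2592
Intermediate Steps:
-108*(4 - 1*(-2))*4*(-1) = -108*(4 + 2)*4*(-1) = -108*6*4*(-1) = -2592*(-1) = -108*(-24) = 2592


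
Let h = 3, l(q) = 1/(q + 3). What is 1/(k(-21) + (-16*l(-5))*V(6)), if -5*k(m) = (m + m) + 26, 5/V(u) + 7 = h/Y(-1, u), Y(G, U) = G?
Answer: -5/4 ≈ -1.2500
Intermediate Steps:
l(q) = 1/(3 + q)
V(u) = -1/2 (V(u) = 5/(-7 + 3/(-1)) = 5/(-7 + 3*(-1)) = 5/(-7 - 3) = 5/(-10) = 5*(-1/10) = -1/2)
k(m) = -26/5 - 2*m/5 (k(m) = -((m + m) + 26)/5 = -(2*m + 26)/5 = -(26 + 2*m)/5 = -26/5 - 2*m/5)
1/(k(-21) + (-16*l(-5))*V(6)) = 1/((-26/5 - 2/5*(-21)) - 16/(3 - 5)*(-1/2)) = 1/((-26/5 + 42/5) - 16/(-2)*(-1/2)) = 1/(16/5 - 16*(-1/2)*(-1/2)) = 1/(16/5 + 8*(-1/2)) = 1/(16/5 - 4) = 1/(-4/5) = -5/4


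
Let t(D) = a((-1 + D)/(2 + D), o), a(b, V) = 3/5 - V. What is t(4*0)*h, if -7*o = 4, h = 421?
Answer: 17261/35 ≈ 493.17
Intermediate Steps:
o = -4/7 (o = -1/7*4 = -4/7 ≈ -0.57143)
a(b, V) = 3/5 - V (a(b, V) = 3*(1/5) - V = 3/5 - V)
t(D) = 41/35 (t(D) = 3/5 - 1*(-4/7) = 3/5 + 4/7 = 41/35)
t(4*0)*h = (41/35)*421 = 17261/35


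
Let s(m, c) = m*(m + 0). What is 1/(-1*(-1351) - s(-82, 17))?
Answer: -1/5373 ≈ -0.00018612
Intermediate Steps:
s(m, c) = m² (s(m, c) = m*m = m²)
1/(-1*(-1351) - s(-82, 17)) = 1/(-1*(-1351) - 1*(-82)²) = 1/(1351 - 1*6724) = 1/(1351 - 6724) = 1/(-5373) = -1/5373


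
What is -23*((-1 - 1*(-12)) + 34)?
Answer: -1035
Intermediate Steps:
-23*((-1 - 1*(-12)) + 34) = -23*((-1 + 12) + 34) = -23*(11 + 34) = -23*45 = -1035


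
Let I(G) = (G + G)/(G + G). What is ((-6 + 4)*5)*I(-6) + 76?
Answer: 66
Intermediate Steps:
I(G) = 1 (I(G) = (2*G)/((2*G)) = (2*G)*(1/(2*G)) = 1)
((-6 + 4)*5)*I(-6) + 76 = ((-6 + 4)*5)*1 + 76 = -2*5*1 + 76 = -10*1 + 76 = -10 + 76 = 66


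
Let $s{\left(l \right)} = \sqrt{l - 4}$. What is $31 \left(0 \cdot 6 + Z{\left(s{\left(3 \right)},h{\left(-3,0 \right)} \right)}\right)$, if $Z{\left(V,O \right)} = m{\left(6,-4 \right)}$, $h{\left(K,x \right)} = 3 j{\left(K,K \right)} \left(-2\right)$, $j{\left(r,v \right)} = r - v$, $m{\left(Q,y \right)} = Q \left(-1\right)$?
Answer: $-186$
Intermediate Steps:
$m{\left(Q,y \right)} = - Q$
$h{\left(K,x \right)} = 0$ ($h{\left(K,x \right)} = 3 \left(K - K\right) \left(-2\right) = 3 \cdot 0 \left(-2\right) = 0 \left(-2\right) = 0$)
$s{\left(l \right)} = \sqrt{-4 + l}$
$Z{\left(V,O \right)} = -6$ ($Z{\left(V,O \right)} = \left(-1\right) 6 = -6$)
$31 \left(0 \cdot 6 + Z{\left(s{\left(3 \right)},h{\left(-3,0 \right)} \right)}\right) = 31 \left(0 \cdot 6 - 6\right) = 31 \left(0 - 6\right) = 31 \left(-6\right) = -186$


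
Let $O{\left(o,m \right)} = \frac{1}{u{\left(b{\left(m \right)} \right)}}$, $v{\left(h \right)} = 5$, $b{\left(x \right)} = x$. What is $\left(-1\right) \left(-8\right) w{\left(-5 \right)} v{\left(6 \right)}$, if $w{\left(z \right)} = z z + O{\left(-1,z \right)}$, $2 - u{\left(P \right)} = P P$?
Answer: $\frac{22960}{23} \approx 998.26$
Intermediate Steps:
$u{\left(P \right)} = 2 - P^{2}$ ($u{\left(P \right)} = 2 - P P = 2 - P^{2}$)
$O{\left(o,m \right)} = \frac{1}{2 - m^{2}}$
$w{\left(z \right)} = z^{2} - \frac{1}{-2 + z^{2}}$ ($w{\left(z \right)} = z z - \frac{1}{-2 + z^{2}} = z^{2} - \frac{1}{-2 + z^{2}}$)
$\left(-1\right) \left(-8\right) w{\left(-5 \right)} v{\left(6 \right)} = \left(-1\right) \left(-8\right) \frac{-1 + \left(-5\right)^{2} \left(-2 + \left(-5\right)^{2}\right)}{-2 + \left(-5\right)^{2}} \cdot 5 = 8 \frac{-1 + 25 \left(-2 + 25\right)}{-2 + 25} \cdot 5 = 8 \frac{-1 + 25 \cdot 23}{23} \cdot 5 = 8 \frac{-1 + 575}{23} \cdot 5 = 8 \cdot \frac{1}{23} \cdot 574 \cdot 5 = 8 \cdot \frac{574}{23} \cdot 5 = \frac{4592}{23} \cdot 5 = \frac{22960}{23}$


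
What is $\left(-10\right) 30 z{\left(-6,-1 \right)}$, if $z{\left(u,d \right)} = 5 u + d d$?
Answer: $8700$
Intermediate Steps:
$z{\left(u,d \right)} = d^{2} + 5 u$ ($z{\left(u,d \right)} = 5 u + d^{2} = d^{2} + 5 u$)
$\left(-10\right) 30 z{\left(-6,-1 \right)} = \left(-10\right) 30 \left(\left(-1\right)^{2} + 5 \left(-6\right)\right) = - 300 \left(1 - 30\right) = \left(-300\right) \left(-29\right) = 8700$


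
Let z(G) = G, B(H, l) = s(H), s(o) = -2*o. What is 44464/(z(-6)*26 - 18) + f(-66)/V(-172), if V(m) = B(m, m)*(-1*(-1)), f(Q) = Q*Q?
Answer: -1817209/7482 ≈ -242.88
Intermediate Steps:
f(Q) = Q²
B(H, l) = -2*H
V(m) = -2*m (V(m) = (-2*m)*(-1*(-1)) = -2*m*1 = -2*m)
44464/(z(-6)*26 - 18) + f(-66)/V(-172) = 44464/(-6*26 - 18) + (-66)²/((-2*(-172))) = 44464/(-156 - 18) + 4356/344 = 44464/(-174) + 4356*(1/344) = 44464*(-1/174) + 1089/86 = -22232/87 + 1089/86 = -1817209/7482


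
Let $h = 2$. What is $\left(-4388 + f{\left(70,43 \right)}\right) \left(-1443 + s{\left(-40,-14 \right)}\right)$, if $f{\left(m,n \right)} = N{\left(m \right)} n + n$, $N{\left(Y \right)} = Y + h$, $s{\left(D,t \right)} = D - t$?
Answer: $1834781$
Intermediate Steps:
$N{\left(Y \right)} = 2 + Y$ ($N{\left(Y \right)} = Y + 2 = 2 + Y$)
$f{\left(m,n \right)} = n + n \left(2 + m\right)$ ($f{\left(m,n \right)} = \left(2 + m\right) n + n = n \left(2 + m\right) + n = n + n \left(2 + m\right)$)
$\left(-4388 + f{\left(70,43 \right)}\right) \left(-1443 + s{\left(-40,-14 \right)}\right) = \left(-4388 + 43 \left(3 + 70\right)\right) \left(-1443 - 26\right) = \left(-4388 + 43 \cdot 73\right) \left(-1443 + \left(-40 + 14\right)\right) = \left(-4388 + 3139\right) \left(-1443 - 26\right) = \left(-1249\right) \left(-1469\right) = 1834781$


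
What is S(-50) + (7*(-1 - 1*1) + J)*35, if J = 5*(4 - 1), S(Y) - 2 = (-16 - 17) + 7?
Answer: 11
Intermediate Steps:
S(Y) = -24 (S(Y) = 2 + ((-16 - 17) + 7) = 2 + (-33 + 7) = 2 - 26 = -24)
J = 15 (J = 5*3 = 15)
S(-50) + (7*(-1 - 1*1) + J)*35 = -24 + (7*(-1 - 1*1) + 15)*35 = -24 + (7*(-1 - 1) + 15)*35 = -24 + (7*(-2) + 15)*35 = -24 + (-14 + 15)*35 = -24 + 1*35 = -24 + 35 = 11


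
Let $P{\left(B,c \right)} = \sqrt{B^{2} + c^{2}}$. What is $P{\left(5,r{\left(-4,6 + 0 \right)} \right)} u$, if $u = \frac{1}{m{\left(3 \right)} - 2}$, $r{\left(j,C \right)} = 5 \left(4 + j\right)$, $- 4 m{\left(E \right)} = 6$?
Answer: $- \frac{10}{7} \approx -1.4286$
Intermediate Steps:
$m{\left(E \right)} = - \frac{3}{2}$ ($m{\left(E \right)} = \left(- \frac{1}{4}\right) 6 = - \frac{3}{2}$)
$r{\left(j,C \right)} = 20 + 5 j$
$u = - \frac{2}{7}$ ($u = \frac{1}{- \frac{3}{2} - 2} = \frac{1}{- \frac{7}{2}} = - \frac{2}{7} \approx -0.28571$)
$P{\left(5,r{\left(-4,6 + 0 \right)} \right)} u = \sqrt{5^{2} + \left(20 + 5 \left(-4\right)\right)^{2}} \left(- \frac{2}{7}\right) = \sqrt{25 + \left(20 - 20\right)^{2}} \left(- \frac{2}{7}\right) = \sqrt{25 + 0^{2}} \left(- \frac{2}{7}\right) = \sqrt{25 + 0} \left(- \frac{2}{7}\right) = \sqrt{25} \left(- \frac{2}{7}\right) = 5 \left(- \frac{2}{7}\right) = - \frac{10}{7}$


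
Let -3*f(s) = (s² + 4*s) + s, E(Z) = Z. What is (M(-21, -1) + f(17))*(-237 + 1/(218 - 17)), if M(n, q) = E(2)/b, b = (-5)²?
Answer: 445110784/15075 ≈ 29526.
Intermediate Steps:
f(s) = -5*s/3 - s²/3 (f(s) = -((s² + 4*s) + s)/3 = -(s² + 5*s)/3 = -5*s/3 - s²/3)
b = 25
M(n, q) = 2/25
(M(-21, -1) + f(17))*(-237 + 1/(218 - 17)) = (2/25 - ⅓*17*(5 + 17))*(-237 + 1/(218 - 17)) = (2/25 - ⅓*17*22)*(-237 + 1/201) = (2/25 - 374/3)*(-237 + 1/201) = -9344/75*(-47636/201) = 445110784/15075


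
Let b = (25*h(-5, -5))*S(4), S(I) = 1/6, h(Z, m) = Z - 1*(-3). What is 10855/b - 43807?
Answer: -225548/5 ≈ -45110.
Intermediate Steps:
h(Z, m) = 3 + Z (h(Z, m) = Z + 3 = 3 + Z)
S(I) = ⅙
b = -25/3 (b = (25*(3 - 5))*(⅙) = (25*(-2))*(⅙) = -50*⅙ = -25/3 ≈ -8.3333)
10855/b - 43807 = 10855/(-25/3) - 43807 = 10855*(-3/25) - 43807 = -6513/5 - 43807 = -225548/5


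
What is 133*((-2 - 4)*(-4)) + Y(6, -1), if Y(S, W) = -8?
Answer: 3184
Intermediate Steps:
133*((-2 - 4)*(-4)) + Y(6, -1) = 133*((-2 - 4)*(-4)) - 8 = 133*(-6*(-4)) - 8 = 133*24 - 8 = 3192 - 8 = 3184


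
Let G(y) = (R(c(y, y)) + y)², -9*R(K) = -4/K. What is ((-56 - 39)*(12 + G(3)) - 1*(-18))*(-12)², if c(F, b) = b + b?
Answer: -23558288/81 ≈ -2.9084e+5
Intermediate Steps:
c(F, b) = 2*b
R(K) = 4/(9*K) (R(K) = -(-4)/(9*K) = 4/(9*K))
G(y) = (y + 2/(9*y))² (G(y) = (4/(9*((2*y))) + y)² = (4*(1/(2*y))/9 + y)² = (2/(9*y) + y)² = (y + 2/(9*y))²)
((-56 - 39)*(12 + G(3)) - 1*(-18))*(-12)² = ((-56 - 39)*(12 + (3 + (2/9)/3)²) - 1*(-18))*(-12)² = (-95*(12 + (3 + (2/9)*(⅓))²) + 18)*144 = (-95*(12 + (3 + 2/27)²) + 18)*144 = (-95*(12 + (83/27)²) + 18)*144 = (-95*(12 + 6889/729) + 18)*144 = (-95*15637/729 + 18)*144 = (-1485515/729 + 18)*144 = -1472393/729*144 = -23558288/81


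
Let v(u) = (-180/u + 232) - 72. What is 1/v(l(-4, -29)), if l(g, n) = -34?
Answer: 17/2810 ≈ 0.0060498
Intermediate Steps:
v(u) = 160 - 180/u (v(u) = (232 - 180/u) - 72 = 160 - 180/u)
1/v(l(-4, -29)) = 1/(160 - 180/(-34)) = 1/(160 - 180*(-1/34)) = 1/(160 + 90/17) = 1/(2810/17) = 17/2810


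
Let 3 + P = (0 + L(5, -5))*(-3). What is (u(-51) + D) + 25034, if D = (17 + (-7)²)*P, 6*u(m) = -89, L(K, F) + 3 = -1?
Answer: 153679/6 ≈ 25613.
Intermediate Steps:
L(K, F) = -4 (L(K, F) = -3 - 1 = -4)
u(m) = -89/6 (u(m) = (⅙)*(-89) = -89/6)
P = 9 (P = -3 + (0 - 4)*(-3) = -3 - 4*(-3) = -3 + 12 = 9)
D = 594 (D = (17 + (-7)²)*9 = (17 + 49)*9 = 66*9 = 594)
(u(-51) + D) + 25034 = (-89/6 + 594) + 25034 = 3475/6 + 25034 = 153679/6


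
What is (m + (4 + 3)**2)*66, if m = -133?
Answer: -5544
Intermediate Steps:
(m + (4 + 3)**2)*66 = (-133 + (4 + 3)**2)*66 = (-133 + 7**2)*66 = (-133 + 49)*66 = -84*66 = -5544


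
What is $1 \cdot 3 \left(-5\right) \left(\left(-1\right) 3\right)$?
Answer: $45$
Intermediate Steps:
$1 \cdot 3 \left(-5\right) \left(\left(-1\right) 3\right) = 1 \left(-15\right) \left(-3\right) = \left(-15\right) \left(-3\right) = 45$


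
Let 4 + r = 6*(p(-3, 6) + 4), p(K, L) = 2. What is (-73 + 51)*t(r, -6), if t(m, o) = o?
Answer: 132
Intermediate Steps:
r = 32 (r = -4 + 6*(2 + 4) = -4 + 6*6 = -4 + 36 = 32)
(-73 + 51)*t(r, -6) = (-73 + 51)*(-6) = -22*(-6) = 132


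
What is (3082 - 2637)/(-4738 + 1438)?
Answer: -89/660 ≈ -0.13485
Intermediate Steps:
(3082 - 2637)/(-4738 + 1438) = 445/(-3300) = 445*(-1/3300) = -89/660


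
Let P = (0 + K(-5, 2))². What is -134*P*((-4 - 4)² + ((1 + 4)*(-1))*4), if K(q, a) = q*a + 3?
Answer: -288904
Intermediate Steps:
K(q, a) = 3 + a*q (K(q, a) = a*q + 3 = 3 + a*q)
P = 49 (P = (0 + (3 + 2*(-5)))² = (0 + (3 - 10))² = (0 - 7)² = (-7)² = 49)
-134*P*((-4 - 4)² + ((1 + 4)*(-1))*4) = -6566*((-4 - 4)² + ((1 + 4)*(-1))*4) = -6566*((-8)² + (5*(-1))*4) = -6566*(64 - 5*4) = -6566*(64 - 20) = -6566*44 = -134*2156 = -288904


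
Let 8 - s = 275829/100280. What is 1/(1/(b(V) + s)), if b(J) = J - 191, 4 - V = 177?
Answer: -35975509/100280 ≈ -358.75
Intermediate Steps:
V = -173 (V = 4 - 1*177 = 4 - 177 = -173)
s = 526411/100280 (s = 8 - 275829/100280 = 526411/100280 ≈ 5.2494)
b(J) = -191 + J
1/(1/(b(V) + s)) = 1/(1/((-191 - 173) + 526411/100280)) = 1/(1/(-364 + 526411/100280)) = 1/(1/(-35975509/100280)) = 1/(-100280/35975509) = -35975509/100280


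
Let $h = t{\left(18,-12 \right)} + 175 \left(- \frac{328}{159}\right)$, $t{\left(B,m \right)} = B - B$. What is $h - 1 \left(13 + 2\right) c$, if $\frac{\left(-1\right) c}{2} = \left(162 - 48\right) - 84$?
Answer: $\frac{85700}{159} \approx 538.99$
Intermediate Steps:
$c = -60$ ($c = - 2 \left(\left(162 - 48\right) - 84\right) = - 2 \left(114 - 84\right) = \left(-2\right) 30 = -60$)
$t{\left(B,m \right)} = 0$
$h = - \frac{57400}{159}$ ($h = 0 + 175 \left(- \frac{328}{159}\right) = 0 - \frac{57400}{159} = - \frac{57400}{159} \approx -361.01$)
$h - 1 \left(13 + 2\right) c = - \frac{57400}{159} - 1 \left(13 + 2\right) \left(-60\right) = - \frac{57400}{159} - 1 \cdot 15 \left(-60\right) = - \frac{57400}{159} - 15 \left(-60\right) = - \frac{57400}{159} - -900 = - \frac{57400}{159} + 900 = \frac{85700}{159}$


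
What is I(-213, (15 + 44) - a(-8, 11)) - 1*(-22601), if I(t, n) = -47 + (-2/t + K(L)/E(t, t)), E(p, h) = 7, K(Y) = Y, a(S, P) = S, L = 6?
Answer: 33629306/1491 ≈ 22555.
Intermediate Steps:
I(t, n) = -323/7 - 2/t (I(t, n) = -47 + (-2/t + 6/7) = -47 + (6/7 - 2/t) = -323/7 - 2/t)
I(-213, (15 + 44) - a(-8, 11)) - 1*(-22601) = (-323/7 - 2/(-213)) - 1*(-22601) = (-323/7 - 2*(-1/213)) + 22601 = (-323/7 + 2/213) + 22601 = -68785/1491 + 22601 = 33629306/1491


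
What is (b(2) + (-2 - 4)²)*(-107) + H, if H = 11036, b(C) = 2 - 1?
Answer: 7077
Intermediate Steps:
b(C) = 1
(b(2) + (-2 - 4)²)*(-107) + H = (1 + (-2 - 4)²)*(-107) + 11036 = (1 + (-6)²)*(-107) + 11036 = (1 + 36)*(-107) + 11036 = 37*(-107) + 11036 = -3959 + 11036 = 7077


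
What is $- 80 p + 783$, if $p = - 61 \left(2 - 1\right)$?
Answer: $5663$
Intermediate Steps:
$p = -61$ ($p = - 61 \left(2 - 1\right) = \left(-61\right) 1 = -61$)
$- 80 p + 783 = \left(-80\right) \left(-61\right) + 783 = 4880 + 783 = 5663$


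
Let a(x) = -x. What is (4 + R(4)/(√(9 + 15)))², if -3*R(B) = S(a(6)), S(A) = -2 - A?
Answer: (36 - √6)²/81 ≈ 13.897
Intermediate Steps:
R(B) = -4/3 (R(B) = -(-2 - (-1)*6)/3 = -(-2 - 1*(-6))/3 = -(-2 + 6)/3 = -⅓*4 = -4/3)
(4 + R(4)/(√(9 + 15)))² = (4 - 4/(3*√(9 + 15)))² = (4 - 4*√6/12/3)² = (4 - √6/9)²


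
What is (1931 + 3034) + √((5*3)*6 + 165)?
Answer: 4965 + √255 ≈ 4981.0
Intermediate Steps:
(1931 + 3034) + √((5*3)*6 + 165) = 4965 + √(15*6 + 165) = 4965 + √(90 + 165) = 4965 + √255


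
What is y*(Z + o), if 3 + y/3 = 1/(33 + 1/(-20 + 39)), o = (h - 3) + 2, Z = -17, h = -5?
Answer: 128685/628 ≈ 204.91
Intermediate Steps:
o = -6 (o = (-5 - 3) + 2 = -8 + 2 = -6)
y = -5595/628 (y = -9 + 3/(33 + 1/(-20 + 39)) = -9 + 3/(33 + 1/19) = -9 + 3/(628/19) = -9 + 3*(19/628) = -9 + 57/628 = -5595/628 ≈ -8.9092)
y*(Z + o) = -5595*(-17 - 6)/628 = -5595/628*(-23) = 128685/628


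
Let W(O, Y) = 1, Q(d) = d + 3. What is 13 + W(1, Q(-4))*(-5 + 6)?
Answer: 14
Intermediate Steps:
Q(d) = 3 + d
13 + W(1, Q(-4))*(-5 + 6) = 13 + 1*(-5 + 6) = 13 + 1*1 = 13 + 1 = 14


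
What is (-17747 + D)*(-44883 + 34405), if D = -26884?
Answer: 467643618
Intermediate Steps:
(-17747 + D)*(-44883 + 34405) = (-17747 - 26884)*(-44883 + 34405) = -44631*(-10478) = 467643618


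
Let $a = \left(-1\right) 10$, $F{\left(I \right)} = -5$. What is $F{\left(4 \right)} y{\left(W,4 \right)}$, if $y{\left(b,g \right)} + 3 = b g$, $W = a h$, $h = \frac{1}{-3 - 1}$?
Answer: $-35$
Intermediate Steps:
$a = -10$
$h = - \frac{1}{4}$ ($h = \frac{1}{-4} = - \frac{1}{4} \approx -0.25$)
$W = \frac{5}{2}$ ($W = \left(-10\right) \left(- \frac{1}{4}\right) = \frac{5}{2} \approx 2.5$)
$y{\left(b,g \right)} = -3 + b g$
$F{\left(4 \right)} y{\left(W,4 \right)} = - 5 \left(-3 + \frac{5}{2} \cdot 4\right) = - 5 \left(-3 + 10\right) = \left(-5\right) 7 = -35$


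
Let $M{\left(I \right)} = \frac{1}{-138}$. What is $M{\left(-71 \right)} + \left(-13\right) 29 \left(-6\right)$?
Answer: $\frac{312155}{138} \approx 2262.0$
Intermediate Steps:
$M{\left(I \right)} = - \frac{1}{138}$
$M{\left(-71 \right)} + \left(-13\right) 29 \left(-6\right) = - \frac{1}{138} + \left(-13\right) 29 \left(-6\right) = - \frac{1}{138} - -2262 = - \frac{1}{138} + 2262 = \frac{312155}{138}$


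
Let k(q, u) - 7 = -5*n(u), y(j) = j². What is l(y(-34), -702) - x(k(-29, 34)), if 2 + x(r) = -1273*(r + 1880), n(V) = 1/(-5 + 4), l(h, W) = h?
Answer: 2409674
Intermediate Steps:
n(V) = -1 (n(V) = 1/(-1) = -1)
k(q, u) = 12 (k(q, u) = 7 - 5*(-1) = 7 + 5 = 12)
x(r) = -2393242 - 1273*r (x(r) = -2 - 1273*(r + 1880) = -2 - 1273*(1880 + r) = -2 + (-2393240 - 1273*r) = -2393242 - 1273*r)
l(y(-34), -702) - x(k(-29, 34)) = (-34)² - (-2393242 - 1273*12) = 1156 - (-2393242 - 15276) = 1156 - 1*(-2408518) = 1156 + 2408518 = 2409674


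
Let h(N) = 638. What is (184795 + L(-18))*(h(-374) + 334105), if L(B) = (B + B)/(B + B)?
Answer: 61859167428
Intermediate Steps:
L(B) = 1 (L(B) = (2*B)/((2*B)) = (2*B)*(1/(2*B)) = 1)
(184795 + L(-18))*(h(-374) + 334105) = (184795 + 1)*(638 + 334105) = 184796*334743 = 61859167428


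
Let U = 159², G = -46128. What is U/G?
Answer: -8427/15376 ≈ -0.54806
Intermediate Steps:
U = 25281
U/G = 25281/(-46128) = 25281*(-1/46128) = -8427/15376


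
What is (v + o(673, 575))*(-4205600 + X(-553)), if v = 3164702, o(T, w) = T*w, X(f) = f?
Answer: -14938896868581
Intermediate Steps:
(v + o(673, 575))*(-4205600 + X(-553)) = (3164702 + 673*575)*(-4205600 - 553) = (3164702 + 386975)*(-4206153) = 3551677*(-4206153) = -14938896868581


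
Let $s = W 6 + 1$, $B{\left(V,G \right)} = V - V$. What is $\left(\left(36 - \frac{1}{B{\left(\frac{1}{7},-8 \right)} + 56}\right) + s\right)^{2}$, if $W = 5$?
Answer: $\frac{14070001}{3136} \approx 4486.6$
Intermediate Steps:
$B{\left(V,G \right)} = 0$
$s = 31$ ($s = 5 \cdot 6 + 1 = 30 + 1 = 31$)
$\left(\left(36 - \frac{1}{B{\left(\frac{1}{7},-8 \right)} + 56}\right) + s\right)^{2} = \left(\left(36 - \frac{1}{0 + 56}\right) + 31\right)^{2} = \left(\left(36 - \frac{1}{56}\right) + 31\right)^{2} = \left(\frac{2015}{56} + 31\right)^{2} = \left(\frac{3751}{56}\right)^{2} = \frac{14070001}{3136}$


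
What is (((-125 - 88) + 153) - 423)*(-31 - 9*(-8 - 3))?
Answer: -32844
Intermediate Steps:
(((-125 - 88) + 153) - 423)*(-31 - 9*(-8 - 3)) = ((-213 + 153) - 423)*(-31 - 9*(-11)) = (-60 - 423)*(-31 + 99) = -483*68 = -32844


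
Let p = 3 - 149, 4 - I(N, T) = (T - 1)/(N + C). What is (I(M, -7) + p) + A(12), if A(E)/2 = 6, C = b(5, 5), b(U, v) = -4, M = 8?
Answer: -128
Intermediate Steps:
C = -4
A(E) = 12 (A(E) = 2*6 = 12)
I(N, T) = 4 - (-1 + T)/(-4 + N) (I(N, T) = 4 - (T - 1)/(N - 4) = 4 - (-1 + T)/(-4 + N))
p = -146
(I(M, -7) + p) + A(12) = ((-15 - 1*(-7) + 4*8)/(-4 + 8) - 146) + 12 = ((-15 + 7 + 32)/4 - 146) + 12 = ((¼)*24 - 146) + 12 = (6 - 146) + 12 = -140 + 12 = -128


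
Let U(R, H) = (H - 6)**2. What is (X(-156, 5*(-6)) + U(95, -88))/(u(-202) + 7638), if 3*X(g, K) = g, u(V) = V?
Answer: 2196/1859 ≈ 1.1813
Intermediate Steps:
U(R, H) = (-6 + H)**2
X(g, K) = g/3
(X(-156, 5*(-6)) + U(95, -88))/(u(-202) + 7638) = ((1/3)*(-156) + (-6 - 88)**2)/(-202 + 7638) = (-52 + (-94)**2)/7436 = (-52 + 8836)*(1/7436) = 8784*(1/7436) = 2196/1859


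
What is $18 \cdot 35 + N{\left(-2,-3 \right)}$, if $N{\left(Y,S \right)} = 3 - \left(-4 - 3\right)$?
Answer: $640$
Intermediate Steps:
$N{\left(Y,S \right)} = 10$ ($N{\left(Y,S \right)} = 3 - \left(-4 - 3\right) = 3 - -7 = 3 + 7 = 10$)
$18 \cdot 35 + N{\left(-2,-3 \right)} = 18 \cdot 35 + 10 = 630 + 10 = 640$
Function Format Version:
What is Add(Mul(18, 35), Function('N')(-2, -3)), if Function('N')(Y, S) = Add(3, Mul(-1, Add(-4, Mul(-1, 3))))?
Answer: 640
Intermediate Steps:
Function('N')(Y, S) = 10 (Function('N')(Y, S) = Add(3, Mul(-1, Add(-4, -3))) = Add(3, Mul(-1, -7)) = Add(3, 7) = 10)
Add(Mul(18, 35), Function('N')(-2, -3)) = Add(Mul(18, 35), 10) = Add(630, 10) = 640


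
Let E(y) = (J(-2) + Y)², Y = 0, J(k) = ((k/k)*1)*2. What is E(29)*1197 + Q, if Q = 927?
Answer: 5715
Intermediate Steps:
J(k) = 2 (J(k) = (1*1)*2 = 1*2 = 2)
E(y) = 4 (E(y) = (2 + 0)² = 2² = 4)
E(29)*1197 + Q = 4*1197 + 927 = 4788 + 927 = 5715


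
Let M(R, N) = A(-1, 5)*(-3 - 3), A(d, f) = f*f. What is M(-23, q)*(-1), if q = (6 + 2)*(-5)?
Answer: 150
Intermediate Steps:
A(d, f) = f²
q = -40 (q = 8*(-5) = -40)
M(R, N) = -150 (M(R, N) = 5²*(-3 - 3) = 25*(-6) = -150)
M(-23, q)*(-1) = -150*(-1) = 150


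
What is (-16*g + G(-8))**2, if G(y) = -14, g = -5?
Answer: 4356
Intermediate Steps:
(-16*g + G(-8))**2 = (-16*(-5) - 14)**2 = (80 - 14)**2 = 66**2 = 4356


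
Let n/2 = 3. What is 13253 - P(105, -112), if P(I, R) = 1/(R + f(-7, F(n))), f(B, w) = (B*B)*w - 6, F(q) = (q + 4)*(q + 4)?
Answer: 63375845/4782 ≈ 13253.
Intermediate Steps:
n = 6 (n = 2*3 = 6)
F(q) = (4 + q)² (F(q) = (4 + q)*(4 + q) = (4 + q)²)
f(B, w) = -6 + w*B² (f(B, w) = B²*w - 6 = w*B² - 6 = -6 + w*B²)
P(I, R) = 1/(4894 + R) (P(I, R) = 1/(R + (-6 + (4 + 6)²*(-7)²)) = 1/(R + (-6 + 10²*49)) = 1/(R + (-6 + 100*49)) = 1/(R + (-6 + 4900)) = 1/(R + 4894) = 1/(4894 + R))
13253 - P(105, -112) = 13253 - 1/(4894 - 112) = 13253 - 1/4782 = 63375845/4782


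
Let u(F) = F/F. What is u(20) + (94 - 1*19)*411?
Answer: 30826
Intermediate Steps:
u(F) = 1
u(20) + (94 - 1*19)*411 = 1 + (94 - 1*19)*411 = 1 + (94 - 19)*411 = 1 + 75*411 = 1 + 30825 = 30826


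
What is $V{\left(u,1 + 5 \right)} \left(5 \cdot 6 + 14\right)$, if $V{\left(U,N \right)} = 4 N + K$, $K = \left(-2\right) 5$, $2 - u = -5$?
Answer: $616$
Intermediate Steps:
$u = 7$ ($u = 2 - -5 = 2 + 5 = 7$)
$K = -10$
$V{\left(U,N \right)} = -10 + 4 N$ ($V{\left(U,N \right)} = 4 N - 10 = -10 + 4 N$)
$V{\left(u,1 + 5 \right)} \left(5 \cdot 6 + 14\right) = \left(-10 + 4 \left(1 + 5\right)\right) \left(5 \cdot 6 + 14\right) = \left(-10 + 4 \cdot 6\right) \left(30 + 14\right) = \left(-10 + 24\right) 44 = 14 \cdot 44 = 616$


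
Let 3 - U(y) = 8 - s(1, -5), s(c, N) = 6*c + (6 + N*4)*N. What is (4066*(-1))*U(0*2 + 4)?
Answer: -288686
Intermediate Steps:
s(c, N) = 6*c + N*(6 + 4*N) (s(c, N) = 6*c + (6 + 4*N)*N = 6*c + N*(6 + 4*N))
U(y) = 71 (U(y) = 3 - (8 - (4*(-5)² + 6*(-5) + 6*1)) = 3 - (8 - (4*25 - 30 + 6)) = 3 - (8 - (100 - 30 + 6)) = 3 - (8 - 1*76) = 3 - (8 - 76) = 3 - 1*(-68) = 3 + 68 = 71)
(4066*(-1))*U(0*2 + 4) = (4066*(-1))*71 = -4066*71 = -288686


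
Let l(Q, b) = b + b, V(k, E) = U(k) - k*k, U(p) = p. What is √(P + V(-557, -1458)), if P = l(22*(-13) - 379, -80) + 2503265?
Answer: √2192299 ≈ 1480.6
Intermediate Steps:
V(k, E) = k - k² (V(k, E) = k - k*k = k - k²)
l(Q, b) = 2*b
P = 2503105 (P = 2*(-80) + 2503265 = -160 + 2503265 = 2503105)
√(P + V(-557, -1458)) = √(2503105 - 557*(1 - 1*(-557))) = √(2503105 - 557*(1 + 557)) = √(2503105 - 557*558) = √(2503105 - 310806) = √2192299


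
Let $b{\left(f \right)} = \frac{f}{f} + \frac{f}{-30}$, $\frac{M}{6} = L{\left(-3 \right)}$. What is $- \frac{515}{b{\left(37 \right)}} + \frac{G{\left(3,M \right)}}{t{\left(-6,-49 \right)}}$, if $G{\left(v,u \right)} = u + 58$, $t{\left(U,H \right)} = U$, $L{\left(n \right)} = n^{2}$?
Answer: $\frac{45958}{21} \approx 2188.5$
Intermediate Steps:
$M = 54$ ($M = 6 \left(-3\right)^{2} = 6 \cdot 9 = 54$)
$G{\left(v,u \right)} = 58 + u$
$b{\left(f \right)} = 1 - \frac{f}{30}$ ($b{\left(f \right)} = 1 + f \left(- \frac{1}{30}\right) = 1 - \frac{f}{30}$)
$- \frac{515}{b{\left(37 \right)}} + \frac{G{\left(3,M \right)}}{t{\left(-6,-49 \right)}} = - \frac{515}{1 - \frac{37}{30}} + \frac{58 + 54}{-6} = - \frac{515}{1 - \frac{37}{30}} + 112 \left(- \frac{1}{6}\right) = - \frac{515}{- \frac{7}{30}} - \frac{56}{3} = \left(-515\right) \left(- \frac{30}{7}\right) - \frac{56}{3} = \frac{15450}{7} - \frac{56}{3} = \frac{45958}{21}$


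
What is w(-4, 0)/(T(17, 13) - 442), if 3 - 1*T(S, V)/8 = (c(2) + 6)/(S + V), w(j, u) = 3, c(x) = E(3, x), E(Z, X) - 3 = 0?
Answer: -15/2102 ≈ -0.0071361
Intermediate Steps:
E(Z, X) = 3 (E(Z, X) = 3 + 0 = 3)
c(x) = 3
T(S, V) = 24 - 72/(S + V) (T(S, V) = 24 - 8*(3 + 6)/(S + V) = 24 - 72/(S + V))
w(-4, 0)/(T(17, 13) - 442) = 3/(24*(-3 + 17 + 13)/(17 + 13) - 442) = 3/(24*27/30 - 442) = 3/(24*(1/30)*27 - 442) = 3/(108/5 - 442) = 3/(-2102/5) = -5/2102*3 = -15/2102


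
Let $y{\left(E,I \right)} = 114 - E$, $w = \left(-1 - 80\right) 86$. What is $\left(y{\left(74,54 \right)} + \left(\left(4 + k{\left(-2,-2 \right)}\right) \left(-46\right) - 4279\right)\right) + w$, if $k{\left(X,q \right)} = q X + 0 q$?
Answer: $-11573$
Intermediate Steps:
$k{\left(X,q \right)} = X q$ ($k{\left(X,q \right)} = X q + 0 = X q$)
$w = -6966$ ($w = \left(-81\right) 86 = -6966$)
$\left(y{\left(74,54 \right)} + \left(\left(4 + k{\left(-2,-2 \right)}\right) \left(-46\right) - 4279\right)\right) + w = \left(\left(114 - 74\right) - \left(4279 - \left(4 - -4\right) \left(-46\right)\right)\right) - 6966 = \left(\left(114 - 74\right) - \left(4279 - \left(4 + 4\right) \left(-46\right)\right)\right) - 6966 = \left(40 + \left(8 \left(-46\right) - 4279\right)\right) - 6966 = \left(40 - 4647\right) - 6966 = -4607 - 6966 = -11573$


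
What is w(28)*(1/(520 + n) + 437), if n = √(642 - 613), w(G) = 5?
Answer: 590763235/270371 - 5*√29/270371 ≈ 2185.0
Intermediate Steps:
n = √29 ≈ 5.3852
w(28)*(1/(520 + n) + 437) = 5*(1/(520 + √29) + 437) = 5*(437 + 1/(520 + √29)) = 2185 + 5/(520 + √29)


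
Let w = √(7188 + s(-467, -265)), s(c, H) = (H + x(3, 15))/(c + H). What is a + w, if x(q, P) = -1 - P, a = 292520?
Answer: 292520 + √962927151/366 ≈ 2.9261e+5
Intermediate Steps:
s(c, H) = (-16 + H)/(H + c) (s(c, H) = (H + (-1 - 1*15))/(c + H) = (H + (-1 - 15))/(H + c) = (H - 16)/(H + c) = (-16 + H)/(H + c))
w = √962927151/366 (w = √(7188 + (-16 - 265)/(-265 - 467)) = √(7188 - 281/(-732)) = √(7188 - 1/732*(-281)) = √(7188 + 281/732) = √(5261897/732) = √962927151/366 ≈ 84.784)
a + w = 292520 + √962927151/366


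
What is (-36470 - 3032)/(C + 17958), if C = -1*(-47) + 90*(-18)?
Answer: -39502/16385 ≈ -2.4109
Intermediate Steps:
C = -1573 (C = 47 - 1620 = -1573)
(-36470 - 3032)/(C + 17958) = (-36470 - 3032)/(-1573 + 17958) = -39502/16385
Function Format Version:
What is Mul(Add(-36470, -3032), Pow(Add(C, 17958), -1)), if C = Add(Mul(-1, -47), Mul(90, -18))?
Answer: Rational(-39502, 16385) ≈ -2.4109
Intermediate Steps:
C = -1573 (C = Add(47, -1620) = -1573)
Mul(Add(-36470, -3032), Pow(Add(C, 17958), -1)) = Mul(Add(-36470, -3032), Pow(Add(-1573, 17958), -1)) = Mul(-39502, Pow(16385, -1)) = Mul(-39502, Rational(1, 16385)) = Rational(-39502, 16385)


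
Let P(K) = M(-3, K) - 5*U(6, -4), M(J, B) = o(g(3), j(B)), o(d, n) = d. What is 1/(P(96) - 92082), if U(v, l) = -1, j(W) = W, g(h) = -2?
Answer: -1/92079 ≈ -1.0860e-5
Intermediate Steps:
M(J, B) = -2
P(K) = 3 (P(K) = -2 - 5*(-1) = -2 + 5 = 3)
1/(P(96) - 92082) = 1/(3 - 92082) = 1/(-92079) = -1/92079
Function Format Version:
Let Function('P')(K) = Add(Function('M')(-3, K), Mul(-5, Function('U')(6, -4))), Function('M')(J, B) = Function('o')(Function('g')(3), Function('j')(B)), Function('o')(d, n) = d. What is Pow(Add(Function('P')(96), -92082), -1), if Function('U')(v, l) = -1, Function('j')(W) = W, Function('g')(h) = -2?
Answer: Rational(-1, 92079) ≈ -1.0860e-5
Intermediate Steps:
Function('M')(J, B) = -2
Function('P')(K) = 3 (Function('P')(K) = Add(-2, Mul(-5, -1)) = Add(-2, 5) = 3)
Pow(Add(Function('P')(96), -92082), -1) = Pow(Add(3, -92082), -1) = Pow(-92079, -1) = Rational(-1, 92079)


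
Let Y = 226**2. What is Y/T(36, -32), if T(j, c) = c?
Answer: -12769/8 ≈ -1596.1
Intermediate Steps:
Y = 51076
Y/T(36, -32) = 51076/(-32) = 51076*(-1/32) = -12769/8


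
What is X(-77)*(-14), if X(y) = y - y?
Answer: 0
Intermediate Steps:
X(y) = 0
X(-77)*(-14) = 0*(-14) = 0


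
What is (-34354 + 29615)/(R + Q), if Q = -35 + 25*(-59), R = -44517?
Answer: 4739/46027 ≈ 0.10296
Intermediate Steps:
Q = -1510 (Q = -35 - 1475 = -1510)
(-34354 + 29615)/(R + Q) = (-34354 + 29615)/(-44517 - 1510) = -4739/(-46027) = -4739*(-1/46027) = 4739/46027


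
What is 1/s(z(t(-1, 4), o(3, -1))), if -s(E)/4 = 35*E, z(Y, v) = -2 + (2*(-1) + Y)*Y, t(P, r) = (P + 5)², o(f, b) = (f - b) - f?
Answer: -1/31080 ≈ -3.2175e-5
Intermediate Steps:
o(f, b) = -b
t(P, r) = (5 + P)²
z(Y, v) = -2 + Y*(-2 + Y) (z(Y, v) = -2 + (-2 + Y)*Y = -2 + Y*(-2 + Y))
s(E) = -140*E
1/s(z(t(-1, 4), o(3, -1))) = 1/(-140*(-2 + ((5 - 1)²)² - 2*(5 - 1)²)) = 1/(-140*(-2 + (4²)² - 2*4²)) = 1/(-140*(-2 + 16² - 2*16)) = 1/(-140*(-2 + 256 - 32)) = 1/(-140*222) = 1/(-31080) = -1/31080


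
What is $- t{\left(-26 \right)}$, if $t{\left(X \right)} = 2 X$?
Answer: $52$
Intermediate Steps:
$- t{\left(-26 \right)} = - 2 \left(-26\right) = \left(-1\right) \left(-52\right) = 52$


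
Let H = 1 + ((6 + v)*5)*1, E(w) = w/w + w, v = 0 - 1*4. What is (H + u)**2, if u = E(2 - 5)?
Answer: 81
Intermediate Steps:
v = -4 (v = 0 - 4 = -4)
E(w) = 1 + w
u = -2 (u = 1 + (2 - 5) = 1 - 3 = -2)
H = 11 (H = 1 + ((6 - 4)*5)*1 = 1 + (2*5)*1 = 1 + 10*1 = 1 + 10 = 11)
(H + u)**2 = (11 - 2)**2 = 9**2 = 81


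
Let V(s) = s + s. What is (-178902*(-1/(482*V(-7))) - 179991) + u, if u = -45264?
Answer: -760099821/3374 ≈ -2.2528e+5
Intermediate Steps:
V(s) = 2*s
(-178902*(-1/(482*V(-7))) - 179991) + u = (-178902/((-964*(-7))) - 179991) - 45264 = (-178902/((-482*(-14))) - 179991) - 45264 = (-178902/6748 - 179991) - 45264 = (-178902*1/6748 - 179991) - 45264 = (-89451/3374 - 179991) - 45264 = -607379085/3374 - 45264 = -760099821/3374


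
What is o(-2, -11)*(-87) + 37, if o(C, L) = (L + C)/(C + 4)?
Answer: 1205/2 ≈ 602.50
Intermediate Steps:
o(C, L) = (C + L)/(4 + C)
o(-2, -11)*(-87) + 37 = ((-2 - 11)/(4 - 2))*(-87) + 37 = (-13/2)*(-87) + 37 = ((½)*(-13))*(-87) + 37 = -13/2*(-87) + 37 = 1131/2 + 37 = 1205/2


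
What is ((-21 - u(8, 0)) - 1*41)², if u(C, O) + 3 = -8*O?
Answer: 3481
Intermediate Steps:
u(C, O) = -3 - 8*O
((-21 - u(8, 0)) - 1*41)² = ((-21 - (-3 - 8*0)) - 1*41)² = ((-21 - (-3 + 0)) - 41)² = ((-21 - 1*(-3)) - 41)² = ((-21 + 3) - 41)² = (-18 - 41)² = (-59)² = 3481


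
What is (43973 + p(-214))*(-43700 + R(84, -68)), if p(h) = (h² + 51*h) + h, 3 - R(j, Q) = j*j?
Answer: -3991266673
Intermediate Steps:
R(j, Q) = 3 - j² (R(j, Q) = 3 - j*j = 3 - j²)
p(h) = h² + 52*h
(43973 + p(-214))*(-43700 + R(84, -68)) = (43973 - 214*(52 - 214))*(-43700 + (3 - 1*84²)) = (43973 - 214*(-162))*(-43700 + (3 - 1*7056)) = (43973 + 34668)*(-43700 + (3 - 7056)) = 78641*(-43700 - 7053) = 78641*(-50753) = -3991266673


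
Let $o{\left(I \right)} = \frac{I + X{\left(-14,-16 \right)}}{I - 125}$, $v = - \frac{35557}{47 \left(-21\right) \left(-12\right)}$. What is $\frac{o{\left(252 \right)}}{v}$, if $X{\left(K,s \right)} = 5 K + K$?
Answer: $- \frac{1989792}{4515739} \approx -0.44063$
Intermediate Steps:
$X{\left(K,s \right)} = 6 K$
$v = - \frac{35557}{11844}$ ($v = - \frac{35557}{\left(-987\right) \left(-12\right)} = - \frac{35557}{11844} \approx -3.0021$)
$o{\left(I \right)} = \frac{-84 + I}{-125 + I}$ ($o{\left(I \right)} = \frac{I + 6 \left(-14\right)}{I - 125} = \frac{I - 84}{-125 + I} = \frac{-84 + I}{-125 + I}$)
$\frac{o{\left(252 \right)}}{v} = \frac{\frac{1}{-125 + 252} \left(-84 + 252\right)}{- \frac{35557}{11844}} = \frac{1}{127} \cdot 168 \left(- \frac{11844}{35557}\right) = \frac{168}{127} \left(- \frac{11844}{35557}\right) = - \frac{1989792}{4515739}$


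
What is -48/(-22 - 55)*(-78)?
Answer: -3744/77 ≈ -48.623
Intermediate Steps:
-48/(-22 - 55)*(-78) = -48/(-77)*(-78) = -48*(-1/77)*(-78) = (48/77)*(-78) = -3744/77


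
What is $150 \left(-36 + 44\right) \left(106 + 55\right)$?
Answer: $193200$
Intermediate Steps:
$150 \left(-36 + 44\right) \left(106 + 55\right) = 150 \cdot 8 \cdot 161 = 150 \cdot 1288 = 193200$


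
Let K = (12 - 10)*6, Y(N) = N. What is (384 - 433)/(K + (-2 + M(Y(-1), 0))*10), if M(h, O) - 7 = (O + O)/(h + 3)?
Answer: -49/62 ≈ -0.79032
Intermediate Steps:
K = 12 (K = 2*6 = 12)
M(h, O) = 7 + 2*O/(3 + h) (M(h, O) = 7 + (O + O)/(h + 3) = 7 + (2*O)/(3 + h) = 7 + 2*O/(3 + h))
(384 - 433)/(K + (-2 + M(Y(-1), 0))*10) = (384 - 433)/(12 + (-2 + (21 + 2*0 + 7*(-1))/(3 - 1))*10) = -49/(12 + (-2 + (21 + 0 - 7)/2)*10) = -49/(12 + (-2 + (1/2)*14)*10) = -49/(12 + (-2 + 7)*10) = -49/(12 + 5*10) = -49/(12 + 50) = -49/62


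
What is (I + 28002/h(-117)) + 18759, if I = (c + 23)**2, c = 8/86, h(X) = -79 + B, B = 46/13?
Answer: 11440199522/604623 ≈ 18921.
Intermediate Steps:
B = 46/13 (B = 46*(1/13) = 46/13 ≈ 3.5385)
h(X) = -981/13 (h(X) = -79 + 46/13 = -981/13)
c = 4/43 (c = 8*(1/86) = 4/43 ≈ 0.093023)
I = 986049/1849 (I = (4/43 + 23)**2 = (993/43)**2 = 986049/1849 ≈ 533.29)
(I + 28002/h(-117)) + 18759 = (986049/1849 + 28002/(-981/13)) + 18759 = (986049/1849 + 28002*(-13/981)) + 18759 = (986049/1849 - 121342/327) + 18759 = 98076665/604623 + 18759 = 11440199522/604623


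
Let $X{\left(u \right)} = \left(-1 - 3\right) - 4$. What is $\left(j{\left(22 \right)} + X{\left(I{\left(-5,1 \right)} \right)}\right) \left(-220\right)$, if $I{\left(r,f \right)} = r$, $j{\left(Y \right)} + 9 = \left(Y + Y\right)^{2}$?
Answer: $-422180$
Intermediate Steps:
$j{\left(Y \right)} = -9 + 4 Y^{2}$ ($j{\left(Y \right)} = -9 + \left(Y + Y\right)^{2} = -9 + \left(2 Y\right)^{2} = -9 + 4 Y^{2}$)
$X{\left(u \right)} = -8$ ($X{\left(u \right)} = -4 - 4 = -8$)
$\left(j{\left(22 \right)} + X{\left(I{\left(-5,1 \right)} \right)}\right) \left(-220\right) = \left(\left(-9 + 4 \cdot 22^{2}\right) - 8\right) \left(-220\right) = \left(\left(-9 + 4 \cdot 484\right) - 8\right) \left(-220\right) = \left(\left(-9 + 1936\right) - 8\right) \left(-220\right) = \left(1927 - 8\right) \left(-220\right) = 1919 \left(-220\right) = -422180$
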